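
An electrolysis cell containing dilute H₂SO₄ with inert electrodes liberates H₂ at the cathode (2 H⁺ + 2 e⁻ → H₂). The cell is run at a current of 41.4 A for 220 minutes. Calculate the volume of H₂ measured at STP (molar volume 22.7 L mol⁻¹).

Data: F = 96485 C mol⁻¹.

Q = I·t = 41.40 A × 13200 s = 546500 C.
n(e⁻) = Q/F = 546500 / 96485 = 5.664 mol.
2 electrons are transferred per H₂ molecule, so n(H₂) = 5.664 / 2 = 2.832 mol.
V = n × V_m = 2.832 × 22.7 = 64.3 L.

64.3 L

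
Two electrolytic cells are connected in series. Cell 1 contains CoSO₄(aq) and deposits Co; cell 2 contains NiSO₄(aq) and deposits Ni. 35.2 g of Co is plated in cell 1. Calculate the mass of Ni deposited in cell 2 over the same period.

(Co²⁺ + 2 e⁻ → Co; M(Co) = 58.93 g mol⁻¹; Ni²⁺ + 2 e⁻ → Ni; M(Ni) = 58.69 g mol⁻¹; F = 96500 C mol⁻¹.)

n(Co) = 35.2 / 58.93 = 0.5973 mol.
Since Co²⁺ + 2 e⁻ → Co, n(e⁻) passed = 2 × 0.5973 = 1.195 mol.
Cells in series carry the same charge, so the same 1.195 mol of electrons passes through cell 2.
Ni²⁺ + 2 e⁻ → Ni, so n(Ni) = 1.195 / 2 = 0.5973 mol.
m(Ni) = 0.5973 × 58.69 = 35.1 g.

35.1 g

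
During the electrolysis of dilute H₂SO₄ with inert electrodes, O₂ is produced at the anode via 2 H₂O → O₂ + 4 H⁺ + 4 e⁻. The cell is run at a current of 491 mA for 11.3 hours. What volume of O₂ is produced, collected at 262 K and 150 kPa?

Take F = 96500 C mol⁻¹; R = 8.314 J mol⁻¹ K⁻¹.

Q = I·t = 0.4910 A × 40680 s = 19970 C.
n(e⁻) = Q/F = 19970 / 96500 = 0.2070 mol.
4 electrons are transferred per O₂ molecule, so n(O₂) = 0.2070 / 4 = 0.05175 mol.
V = nRT/P = (0.05175 × 8.314 × 262) / (150 × 10³ Pa) = 7.51 × 10⁻⁴ m³ = 0.751 L.

0.751 L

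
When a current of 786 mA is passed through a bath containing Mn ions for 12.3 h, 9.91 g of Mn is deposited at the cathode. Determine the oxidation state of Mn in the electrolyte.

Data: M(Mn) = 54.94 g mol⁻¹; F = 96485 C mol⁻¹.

+2

Q = I·t = 0.7860 A × 44280 s = 34800 C, so n(e⁻) = 34800/96485 = 0.3607 mol.
n(Mn) deposited = 9.91 / 54.94 = 0.1804 mol.
Electrons per atom = n(e⁻)/n(Mn) = 0.3607 / 0.1804 = 2.00 ≈ 2, so the ion is Mn²⁺.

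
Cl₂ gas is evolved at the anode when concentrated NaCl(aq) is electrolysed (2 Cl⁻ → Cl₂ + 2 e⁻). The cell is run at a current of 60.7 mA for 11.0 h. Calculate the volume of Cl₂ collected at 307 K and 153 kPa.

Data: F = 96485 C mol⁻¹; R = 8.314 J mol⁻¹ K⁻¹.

Q = I·t = 0.06070 A × 39600 s = 2404 C.
n(e⁻) = Q/F = 2404 / 96485 = 0.02491 mol.
2 electrons are transferred per Cl₂ molecule, so n(Cl₂) = 0.02491 / 2 = 0.01246 mol.
V = nRT/P = (0.01246 × 8.314 × 307) / (153 × 10³ Pa) = 2.08 × 10⁻⁴ m³ = 0.208 L.

0.208 L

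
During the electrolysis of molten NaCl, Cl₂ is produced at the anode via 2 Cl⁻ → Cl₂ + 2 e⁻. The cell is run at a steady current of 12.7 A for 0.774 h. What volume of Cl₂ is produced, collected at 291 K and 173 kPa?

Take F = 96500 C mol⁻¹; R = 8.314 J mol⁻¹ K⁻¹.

Q = I·t = 12.70 A × 2786.4 s = 35390 C.
n(e⁻) = Q/F = 35390 / 96500 = 0.3667 mol.
2 electrons are transferred per Cl₂ molecule, so n(Cl₂) = 0.3667 / 2 = 0.1834 mol.
V = nRT/P = (0.1834 × 8.314 × 291) / (173 × 10³ Pa) = 0.00256 m³ = 2.56 L.

2.56 L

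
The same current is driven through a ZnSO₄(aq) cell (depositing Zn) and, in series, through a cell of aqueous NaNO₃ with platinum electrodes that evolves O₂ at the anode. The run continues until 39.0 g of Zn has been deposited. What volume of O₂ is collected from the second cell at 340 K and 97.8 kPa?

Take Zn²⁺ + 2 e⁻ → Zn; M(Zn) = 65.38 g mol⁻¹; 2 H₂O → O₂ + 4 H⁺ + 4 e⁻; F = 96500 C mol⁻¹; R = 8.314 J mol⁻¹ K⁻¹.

n(Zn) = 39.0 / 65.38 = 0.5965 mol, so n(e⁻) = 2 × 0.5965 = 1.193 mol.
The cells are in series, so the same 1.193 mol of electrons passes through the second cell.
2 H₂O → O₂ + 4 H⁺ + 4 e⁻ — 4 mol e⁻ per mol O₂, so n(O₂) = 1.193/4 = 0.2983 mol.
V = nRT/P = (0.2983 × 8.314 × 340) / (97.8 × 10³) = 0.00862 m³ = 8.62 L.

8.62 L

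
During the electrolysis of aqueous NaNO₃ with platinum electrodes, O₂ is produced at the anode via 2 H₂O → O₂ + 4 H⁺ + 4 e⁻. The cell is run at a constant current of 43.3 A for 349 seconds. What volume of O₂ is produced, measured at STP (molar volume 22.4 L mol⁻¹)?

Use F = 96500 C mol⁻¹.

0.877 L

Q = I·t = 43.30 A × 349.00 s = 15110 C.
n(e⁻) = Q/F = 15110 / 96500 = 0.1566 mol.
4 electrons are transferred per O₂ molecule, so n(O₂) = 0.1566 / 4 = 0.03915 mol.
V = n × V_m = 0.03915 × 22.4 = 0.877 L.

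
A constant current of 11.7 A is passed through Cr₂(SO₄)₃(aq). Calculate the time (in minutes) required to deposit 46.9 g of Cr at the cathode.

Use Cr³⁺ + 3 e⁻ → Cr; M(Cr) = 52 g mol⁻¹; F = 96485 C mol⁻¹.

372 min

n(Cr) = m/M = 46.9 / 52 = 0.9019 mol.
Each Cr atom requires 3 electrons, so n(e⁻) = 3 × 0.9019 = 2.706 mol.
Q = n(e⁻)·F = 2.706 × 96485 = 261100 C.
t = Q/I = 261100 / 11.70 A = 22310 s = 372 min.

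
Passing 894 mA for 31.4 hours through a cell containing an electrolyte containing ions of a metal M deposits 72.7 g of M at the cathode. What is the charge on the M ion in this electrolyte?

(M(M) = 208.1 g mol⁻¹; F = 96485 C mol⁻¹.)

+3

Q = I·t = 0.8940 A × 113040 s = 101100 C, so n(e⁻) = 101100/96485 = 1.047 mol.
n(M) deposited = 72.7 / 208.1 = 0.3494 mol.
Electrons per atom = n(e⁻)/n(M) = 1.047 / 0.3494 = 3.00 ≈ 3, so the ion is M³⁺.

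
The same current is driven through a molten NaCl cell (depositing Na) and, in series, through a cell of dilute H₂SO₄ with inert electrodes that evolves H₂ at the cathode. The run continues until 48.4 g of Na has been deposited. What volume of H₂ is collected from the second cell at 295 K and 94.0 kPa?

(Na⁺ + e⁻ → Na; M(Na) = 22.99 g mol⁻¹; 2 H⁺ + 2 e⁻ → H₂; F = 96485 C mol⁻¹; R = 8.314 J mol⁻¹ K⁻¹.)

27.5 L

n(Na) = 48.4 / 22.99 = 2.105 mol, so n(e⁻) = 1 × 2.105 = 2.105 mol.
The cells are in series, so the same 2.105 mol of electrons passes through the second cell.
2 H⁺ + 2 e⁻ → H₂ — 2 mol e⁻ per mol H₂, so n(H₂) = 2.105/2 = 1.053 mol.
V = nRT/P = (1.053 × 8.314 × 295) / (94.0 × 10³) = 0.0275 m³ = 27.5 L.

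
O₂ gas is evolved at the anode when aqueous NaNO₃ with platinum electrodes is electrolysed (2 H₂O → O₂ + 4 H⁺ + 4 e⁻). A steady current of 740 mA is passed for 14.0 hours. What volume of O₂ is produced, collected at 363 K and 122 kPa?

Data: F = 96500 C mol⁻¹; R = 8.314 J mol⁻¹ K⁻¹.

Q = I·t = 0.7400 A × 50400 s = 37300 C.
n(e⁻) = Q/F = 37300 / 96500 = 0.3865 mol.
4 electrons are transferred per O₂ molecule, so n(O₂) = 0.3865 / 4 = 0.09662 mol.
V = nRT/P = (0.09662 × 8.314 × 363) / (122 × 10³ Pa) = 0.00239 m³ = 2.39 L.

2.39 L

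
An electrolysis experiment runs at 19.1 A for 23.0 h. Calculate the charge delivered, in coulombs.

Q = I·t = 19.10 A × 82800 s = 1.58 × 10⁶ C.

1.58 × 10⁶ C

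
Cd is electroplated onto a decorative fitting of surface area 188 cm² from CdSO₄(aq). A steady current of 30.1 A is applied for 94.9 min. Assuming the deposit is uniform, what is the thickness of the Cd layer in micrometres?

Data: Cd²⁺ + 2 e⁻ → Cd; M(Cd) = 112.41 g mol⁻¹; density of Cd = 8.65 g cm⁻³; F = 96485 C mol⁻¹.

Q = I·t = 30.10 × 5694.0 = 171400 C; n(e⁻) = 1.776 mol.
n(Cd) = n(e⁻)/2 = 0.8882 mol, so m = 0.8882 × 112.41 = 99.84 g.
Volume = m/ρ = 99.84 / 8.65 = 11.54 cm³.
Thickness = V/A = 11.54 / 188 = 0.0614 cm = 614 μm.

614 μm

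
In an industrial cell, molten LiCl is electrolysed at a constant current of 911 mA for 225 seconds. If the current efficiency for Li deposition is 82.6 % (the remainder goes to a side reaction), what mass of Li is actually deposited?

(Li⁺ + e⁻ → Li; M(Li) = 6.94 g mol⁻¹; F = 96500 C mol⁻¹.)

0.0122 g

Q = I·t = 0.9110 × 225.00 = 205.0 C.
n(e⁻) = 205.0/96500 = 0.002124 mol; theoretically n(Li) = 0.002124/1 = 0.002124 mol, m_theo = 0.01474 g.
At 82.6 % efficiency, m_actual = 0.826 × 0.01474 = 0.0122 g.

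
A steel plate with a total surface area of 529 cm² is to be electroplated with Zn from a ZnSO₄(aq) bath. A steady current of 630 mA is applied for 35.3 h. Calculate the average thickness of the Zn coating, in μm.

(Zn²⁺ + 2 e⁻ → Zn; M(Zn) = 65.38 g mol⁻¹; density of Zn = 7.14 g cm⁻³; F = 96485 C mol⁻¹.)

71.8 μm

Q = I·t = 0.6300 × 127080 = 80060 C; n(e⁻) = 0.8298 mol.
n(Zn) = n(e⁻)/2 = 0.4149 mol, so m = 0.4149 × 65.38 = 27.13 g.
Volume = m/ρ = 27.13 / 7.14 = 3.799 cm³.
Thickness = V/A = 3.799 / 529 = 0.00718 cm = 71.8 μm.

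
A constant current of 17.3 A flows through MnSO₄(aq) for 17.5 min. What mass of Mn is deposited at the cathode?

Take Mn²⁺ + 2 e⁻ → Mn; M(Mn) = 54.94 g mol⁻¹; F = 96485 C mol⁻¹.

Q = I·t = 17.30 A × 1050.0 s = 18160 C.
n(e⁻) = Q/F = 18160 / 96485 = 0.1883 mol.
Mn²⁺ + 2 e⁻ → Mn, so n(Mn) = n(e⁻)/2 = 0.09413 mol.
m = n·M = 0.09413 × 54.94 = 5.17 g.

5.17 g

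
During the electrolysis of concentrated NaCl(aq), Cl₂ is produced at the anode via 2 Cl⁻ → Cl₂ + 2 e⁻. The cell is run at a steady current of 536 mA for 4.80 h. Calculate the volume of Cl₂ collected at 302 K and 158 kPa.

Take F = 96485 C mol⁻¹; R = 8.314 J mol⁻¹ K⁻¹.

Q = I·t = 0.5360 A × 17280 s = 9262 C.
n(e⁻) = Q/F = 9262 / 96485 = 0.09600 mol.
2 electrons are transferred per Cl₂ molecule, so n(Cl₂) = 0.09600 / 2 = 0.04800 mol.
V = nRT/P = (0.04800 × 8.314 × 302) / (158 × 10³ Pa) = 7.63 × 10⁻⁴ m³ = 0.763 L.

0.763 L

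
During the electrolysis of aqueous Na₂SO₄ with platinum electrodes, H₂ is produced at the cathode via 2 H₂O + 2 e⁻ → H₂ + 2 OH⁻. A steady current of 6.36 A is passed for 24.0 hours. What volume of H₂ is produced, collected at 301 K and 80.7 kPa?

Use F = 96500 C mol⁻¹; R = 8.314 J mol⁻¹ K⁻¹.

Q = I·t = 6.360 A × 86400 s = 549500 C.
n(e⁻) = Q/F = 549500 / 96500 = 5.694 mol.
2 electrons are transferred per H₂ molecule, so n(H₂) = 5.694 / 2 = 2.847 mol.
V = nRT/P = (2.847 × 8.314 × 301) / (80.7 × 10³ Pa) = 0.0883 m³ = 88.3 L.

88.3 L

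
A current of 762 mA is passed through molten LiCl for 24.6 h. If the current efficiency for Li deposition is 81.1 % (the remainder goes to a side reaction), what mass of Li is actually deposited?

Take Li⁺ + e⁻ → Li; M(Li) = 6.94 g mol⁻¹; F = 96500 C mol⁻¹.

Q = I·t = 0.7620 × 88560 = 67480 C.
n(e⁻) = 67480/96500 = 0.6993 mol; theoretically n(Li) = 0.6993/1 = 0.6993 mol, m_theo = 4.853 g.
At 81.1 % efficiency, m_actual = 0.811 × 4.853 = 3.94 g.

3.94 g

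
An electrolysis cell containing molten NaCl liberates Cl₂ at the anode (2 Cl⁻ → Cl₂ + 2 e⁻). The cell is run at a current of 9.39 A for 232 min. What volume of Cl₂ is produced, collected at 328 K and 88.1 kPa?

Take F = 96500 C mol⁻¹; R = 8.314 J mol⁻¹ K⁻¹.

21.0 L

Q = I·t = 9.390 A × 13920 s = 130700 C.
n(e⁻) = Q/F = 130700 / 96500 = 1.354 mol.
2 electrons are transferred per Cl₂ molecule, so n(Cl₂) = 1.354 / 2 = 0.6772 mol.
V = nRT/P = (0.6772 × 8.314 × 328) / (88.1 × 10³ Pa) = 0.0210 m³ = 21.0 L.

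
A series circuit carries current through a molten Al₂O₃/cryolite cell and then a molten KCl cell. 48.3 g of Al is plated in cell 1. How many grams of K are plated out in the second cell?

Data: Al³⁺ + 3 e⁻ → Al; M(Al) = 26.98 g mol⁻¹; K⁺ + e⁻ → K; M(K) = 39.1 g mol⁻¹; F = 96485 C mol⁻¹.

210 g

n(Al) = 48.3 / 26.98 = 1.790 mol.
Since Al³⁺ + 3 e⁻ → Al, n(e⁻) passed = 3 × 1.790 = 5.371 mol.
Cells in series carry the same charge, so the same 5.371 mol of electrons passes through cell 2.
K⁺ + e⁻ → K, so n(K) = 5.371 / 1 = 5.371 mol.
m(K) = 5.371 × 39.1 = 210 g.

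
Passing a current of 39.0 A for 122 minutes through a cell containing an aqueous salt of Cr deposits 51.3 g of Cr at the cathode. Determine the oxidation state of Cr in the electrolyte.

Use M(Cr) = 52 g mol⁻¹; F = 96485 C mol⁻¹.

+3

Q = I·t = 39.00 A × 7320.0 s = 285500 C, so n(e⁻) = 285500/96485 = 2.959 mol.
n(Cr) deposited = 51.3 / 52 = 0.9865 mol.
Electrons per atom = n(e⁻)/n(Cr) = 2.959 / 0.9865 = 3.00 ≈ 3, so the ion is Cr³⁺.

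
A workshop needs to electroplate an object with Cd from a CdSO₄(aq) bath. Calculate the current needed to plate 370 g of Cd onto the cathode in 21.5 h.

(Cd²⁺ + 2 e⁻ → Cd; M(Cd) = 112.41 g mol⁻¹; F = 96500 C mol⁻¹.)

8.21 A

n(Cd) = 370 / 112.41 = 3.292 mol.
n(e⁻) = 2 × 3.292 = 6.583 mol.
Q = n(e⁻)·F = 6.583 × 96500 = 635300 C.
I = Q/t = 635300 / 77400 s = 8.21 A.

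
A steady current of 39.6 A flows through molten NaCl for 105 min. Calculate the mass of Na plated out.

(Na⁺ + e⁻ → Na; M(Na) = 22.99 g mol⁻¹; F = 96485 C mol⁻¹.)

59.4 g

Q = I·t = 39.60 A × 6300.0 s = 249500 C.
n(e⁻) = Q/F = 249500 / 96485 = 2.586 mol.
Na⁺ + e⁻ → Na, so n(Na) = n(e⁻)/1 = 2.586 mol.
m = n·M = 2.586 × 22.99 = 59.4 g.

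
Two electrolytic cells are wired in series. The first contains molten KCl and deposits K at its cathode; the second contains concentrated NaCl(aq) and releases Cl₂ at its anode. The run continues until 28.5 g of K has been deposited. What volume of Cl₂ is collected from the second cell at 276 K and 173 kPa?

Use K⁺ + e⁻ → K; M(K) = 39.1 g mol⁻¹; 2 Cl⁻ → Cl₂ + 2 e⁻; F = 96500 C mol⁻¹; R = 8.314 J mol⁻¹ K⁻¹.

n(K) = 28.5 / 39.1 = 0.7289 mol, so n(e⁻) = 1 × 0.7289 = 0.7289 mol.
The cells are in series, so the same 0.7289 mol of electrons passes through the second cell.
2 Cl⁻ → Cl₂ + 2 e⁻ — 2 mol e⁻ per mol Cl₂, so n(Cl₂) = 0.7289/2 = 0.3645 mol.
V = nRT/P = (0.3645 × 8.314 × 276) / (173 × 10³) = 0.00483 m³ = 4.83 L.

4.83 L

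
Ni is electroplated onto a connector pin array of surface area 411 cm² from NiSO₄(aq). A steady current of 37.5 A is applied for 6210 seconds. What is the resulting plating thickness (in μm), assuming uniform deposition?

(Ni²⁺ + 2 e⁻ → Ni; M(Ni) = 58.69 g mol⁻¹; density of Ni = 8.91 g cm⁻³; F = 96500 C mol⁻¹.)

193 μm

Q = I·t = 37.50 × 6210.0 = 232900 C; n(e⁻) = 2.413 mol.
n(Ni) = n(e⁻)/2 = 1.207 mol, so m = 1.207 × 58.69 = 70.82 g.
Volume = m/ρ = 70.82 / 8.91 = 7.948 cm³.
Thickness = V/A = 7.948 / 411 = 0.0193 cm = 193 μm.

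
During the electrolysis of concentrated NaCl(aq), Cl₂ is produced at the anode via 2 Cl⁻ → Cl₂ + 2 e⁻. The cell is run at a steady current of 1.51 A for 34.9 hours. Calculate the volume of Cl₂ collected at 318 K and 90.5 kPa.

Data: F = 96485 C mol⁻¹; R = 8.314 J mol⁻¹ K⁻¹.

28.7 L

Q = I·t = 1.510 A × 125640 s = 189700 C.
n(e⁻) = Q/F = 189700 / 96485 = 1.966 mol.
2 electrons are transferred per Cl₂ molecule, so n(Cl₂) = 1.966 / 2 = 0.9831 mol.
V = nRT/P = (0.9831 × 8.314 × 318) / (90.5 × 10³ Pa) = 0.0287 m³ = 28.7 L.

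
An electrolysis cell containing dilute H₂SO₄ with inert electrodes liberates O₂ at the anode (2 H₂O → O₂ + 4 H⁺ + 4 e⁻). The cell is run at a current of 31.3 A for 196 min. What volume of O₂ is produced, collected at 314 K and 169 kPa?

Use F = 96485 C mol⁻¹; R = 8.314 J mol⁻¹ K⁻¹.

Q = I·t = 31.30 A × 11760 s = 368100 C.
n(e⁻) = Q/F = 368100 / 96485 = 3.815 mol.
4 electrons are transferred per O₂ molecule, so n(O₂) = 3.815 / 4 = 0.9537 mol.
V = nRT/P = (0.9537 × 8.314 × 314) / (169 × 10³ Pa) = 0.0147 m³ = 14.7 L.

14.7 L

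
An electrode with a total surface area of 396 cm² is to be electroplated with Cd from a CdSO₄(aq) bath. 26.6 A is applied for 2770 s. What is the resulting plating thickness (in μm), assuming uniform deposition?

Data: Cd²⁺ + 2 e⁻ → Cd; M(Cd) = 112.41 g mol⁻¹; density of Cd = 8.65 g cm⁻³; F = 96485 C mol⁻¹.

Q = I·t = 26.60 × 2770.0 = 73680 C; n(e⁻) = 0.7637 mol.
n(Cd) = n(e⁻)/2 = 0.3818 mol, so m = 0.3818 × 112.41 = 42.92 g.
Volume = m/ρ = 42.92 / 8.65 = 4.962 cm³.
Thickness = V/A = 4.962 / 396 = 0.0125 cm = 125 μm.

125 μm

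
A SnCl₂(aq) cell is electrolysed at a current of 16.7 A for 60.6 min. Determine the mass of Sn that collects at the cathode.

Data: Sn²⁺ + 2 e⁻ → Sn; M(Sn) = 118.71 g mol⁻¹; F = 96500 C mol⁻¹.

Q = I·t = 16.70 A × 3636.0 s = 60720 C.
n(e⁻) = Q/F = 60720 / 96500 = 0.6292 mol.
Sn²⁺ + 2 e⁻ → Sn, so n(Sn) = n(e⁻)/2 = 0.3146 mol.
m = n·M = 0.3146 × 118.71 = 37.3 g.

37.3 g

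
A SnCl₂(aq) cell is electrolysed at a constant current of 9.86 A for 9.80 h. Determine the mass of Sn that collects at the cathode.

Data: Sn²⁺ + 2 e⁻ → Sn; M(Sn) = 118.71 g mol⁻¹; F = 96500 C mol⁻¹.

Q = I·t = 9.860 A × 35280 s = 347900 C.
n(e⁻) = Q/F = 347900 / 96500 = 3.605 mol.
Sn²⁺ + 2 e⁻ → Sn, so n(Sn) = n(e⁻)/2 = 1.802 mol.
m = n·M = 1.802 × 118.71 = 214 g.

214 g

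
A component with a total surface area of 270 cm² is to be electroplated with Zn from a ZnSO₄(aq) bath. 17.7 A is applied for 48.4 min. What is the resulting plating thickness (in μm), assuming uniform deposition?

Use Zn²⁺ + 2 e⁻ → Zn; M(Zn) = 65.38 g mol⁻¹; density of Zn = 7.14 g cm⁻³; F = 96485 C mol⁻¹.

90.3 μm

Q = I·t = 17.70 × 2904.0 = 51400 C; n(e⁻) = 0.5327 mol.
n(Zn) = n(e⁻)/2 = 0.2664 mol, so m = 0.2664 × 65.38 = 17.42 g.
Volume = m/ρ = 17.42 / 7.14 = 2.439 cm³.
Thickness = V/A = 2.439 / 270 = 0.00903 cm = 90.3 μm.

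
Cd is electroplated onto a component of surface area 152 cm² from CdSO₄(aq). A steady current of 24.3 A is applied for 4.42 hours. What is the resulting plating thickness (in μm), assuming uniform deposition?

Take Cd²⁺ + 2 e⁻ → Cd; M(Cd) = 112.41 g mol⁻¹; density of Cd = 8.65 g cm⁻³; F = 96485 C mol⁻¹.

1710 μm

Q = I·t = 24.30 × 15912 = 386700 C; n(e⁻) = 4.007 mol.
n(Cd) = n(e⁻)/2 = 2.004 mol, so m = 2.004 × 112.41 = 225.2 g.
Volume = m/ρ = 225.2 / 8.65 = 26.04 cm³.
Thickness = V/A = 26.04 / 152 = 0.171 cm = 1710 μm.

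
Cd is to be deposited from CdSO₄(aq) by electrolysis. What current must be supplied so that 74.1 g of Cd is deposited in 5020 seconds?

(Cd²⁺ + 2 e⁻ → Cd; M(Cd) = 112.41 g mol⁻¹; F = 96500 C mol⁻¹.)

n(Cd) = 74.1 / 112.41 = 0.6592 mol.
n(e⁻) = 2 × 0.6592 = 1.318 mol.
Q = n(e⁻)·F = 1.318 × 96500 = 127200 C.
I = Q/t = 127200 / 5020.0 s = 25.3 A.

25.3 A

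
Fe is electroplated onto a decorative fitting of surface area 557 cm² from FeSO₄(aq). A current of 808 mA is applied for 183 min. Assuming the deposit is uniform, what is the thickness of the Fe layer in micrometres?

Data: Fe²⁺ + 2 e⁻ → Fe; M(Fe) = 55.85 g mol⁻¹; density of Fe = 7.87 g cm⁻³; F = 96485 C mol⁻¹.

Q = I·t = 0.8080 × 10980 = 8872 C; n(e⁻) = 0.09195 mol.
n(Fe) = n(e⁻)/2 = 0.04598 mol, so m = 0.04598 × 55.85 = 2.568 g.
Volume = m/ρ = 2.568 / 7.87 = 0.3263 cm³.
Thickness = V/A = 0.3263 / 557 = 5.86 × 10⁻⁴ cm = 5.86 μm.

5.86 μm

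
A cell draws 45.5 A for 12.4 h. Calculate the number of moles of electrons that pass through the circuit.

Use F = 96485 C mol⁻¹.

Q = I·t = 45.50 A × 44640 s = 2031000 C.
n(e⁻) = Q/F = 2031000 / 96485 = 21.1 mol.

21.1 mol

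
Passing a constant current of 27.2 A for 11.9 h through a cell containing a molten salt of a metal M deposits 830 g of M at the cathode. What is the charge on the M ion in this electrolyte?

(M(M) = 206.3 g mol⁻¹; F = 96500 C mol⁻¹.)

Q = I·t = 27.20 A × 42840 s = 1165000 C, so n(e⁻) = 1165000/96500 = 12.08 mol.
n(M) deposited = 830 / 206.3 = 4.023 mol.
Electrons per atom = n(e⁻)/n(M) = 12.08 / 4.023 = 3.00 ≈ 3, so the ion is M³⁺.

+3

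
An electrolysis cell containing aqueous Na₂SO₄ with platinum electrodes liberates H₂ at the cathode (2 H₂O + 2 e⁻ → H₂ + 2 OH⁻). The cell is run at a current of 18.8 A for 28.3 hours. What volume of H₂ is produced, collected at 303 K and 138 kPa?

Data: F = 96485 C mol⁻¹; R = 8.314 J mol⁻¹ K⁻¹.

Q = I·t = 18.80 A × 101880 s = 1915000 C.
n(e⁻) = Q/F = 1915000 / 96485 = 19.85 mol.
2 electrons are transferred per H₂ molecule, so n(H₂) = 19.85 / 2 = 9.926 mol.
V = nRT/P = (9.926 × 8.314 × 303) / (138 × 10³ Pa) = 0.181 m³ = 181 L.

181 L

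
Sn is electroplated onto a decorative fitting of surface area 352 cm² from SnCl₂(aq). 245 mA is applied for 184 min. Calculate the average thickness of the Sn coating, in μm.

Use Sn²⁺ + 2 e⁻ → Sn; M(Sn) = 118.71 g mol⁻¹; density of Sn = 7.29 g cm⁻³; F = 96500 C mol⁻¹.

6.48 μm

Q = I·t = 0.2450 × 11040 = 2705 C; n(e⁻) = 0.02803 mol.
n(Sn) = n(e⁻)/2 = 0.01401 mol, so m = 0.01401 × 118.71 = 1.664 g.
Volume = m/ρ = 1.664 / 7.29 = 0.2282 cm³.
Thickness = V/A = 0.2282 / 352 = 6.48 × 10⁻⁴ cm = 6.48 μm.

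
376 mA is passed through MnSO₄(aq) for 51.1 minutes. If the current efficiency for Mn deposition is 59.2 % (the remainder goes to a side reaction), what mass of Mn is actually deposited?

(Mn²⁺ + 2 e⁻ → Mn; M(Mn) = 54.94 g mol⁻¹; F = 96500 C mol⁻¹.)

0.194 g

Q = I·t = 0.3760 × 3066.0 = 1153 C.
n(e⁻) = 1153/96500 = 0.01195 mol; theoretically n(Mn) = 0.01195/2 = 0.005973 mol, m_theo = 0.3282 g.
At 59.2 % efficiency, m_actual = 0.592 × 0.3282 = 0.194 g.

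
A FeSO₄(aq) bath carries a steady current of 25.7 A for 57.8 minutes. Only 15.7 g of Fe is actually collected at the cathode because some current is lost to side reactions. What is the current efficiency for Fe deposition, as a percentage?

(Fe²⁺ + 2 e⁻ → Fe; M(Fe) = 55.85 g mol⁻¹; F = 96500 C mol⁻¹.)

60.9 %

Q = I·t = 25.70 × 3468.0 = 89130 C; n(e⁻) = 89130/96500 = 0.9236 mol.
Theoretical n(Fe) = n(e⁻)/2 = 0.4618 mol, i.e. m_theo = 0.4618 × 55.85 = 25.79 g.
Efficiency = m_actual / m_theo = 15.7 / 25.79 = 60.9 %.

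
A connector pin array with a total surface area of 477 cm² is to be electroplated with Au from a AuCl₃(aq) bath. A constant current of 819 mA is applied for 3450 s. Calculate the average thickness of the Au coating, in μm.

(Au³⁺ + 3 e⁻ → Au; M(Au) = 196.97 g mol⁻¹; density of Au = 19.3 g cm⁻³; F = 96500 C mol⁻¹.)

Q = I·t = 0.8190 × 3450.0 = 2826 C; n(e⁻) = 0.02928 mol.
n(Au) = n(e⁻)/3 = 0.009760 mol, so m = 0.009760 × 196.97 = 1.922 g.
Volume = m/ρ = 1.922 / 19.3 = 0.09961 cm³.
Thickness = V/A = 0.09961 / 477 = 2.09 × 10⁻⁴ cm = 2.09 μm.

2.09 μm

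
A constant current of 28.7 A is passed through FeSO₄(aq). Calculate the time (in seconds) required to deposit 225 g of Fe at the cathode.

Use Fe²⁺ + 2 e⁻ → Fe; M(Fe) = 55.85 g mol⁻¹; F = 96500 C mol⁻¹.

27100 s

n(Fe) = m/M = 225 / 55.85 = 4.029 mol.
Each Fe atom requires 2 electrons, so n(e⁻) = 2 × 4.029 = 8.057 mol.
Q = n(e⁻)·F = 8.057 × 96500 = 777500 C.
t = Q/I = 777500 / 28.70 A = 27090 s.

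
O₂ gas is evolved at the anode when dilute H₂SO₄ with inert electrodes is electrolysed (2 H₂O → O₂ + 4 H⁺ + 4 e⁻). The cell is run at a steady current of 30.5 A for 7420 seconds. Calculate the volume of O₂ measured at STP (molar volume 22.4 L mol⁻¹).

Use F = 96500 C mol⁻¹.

Q = I·t = 30.50 A × 7420.0 s = 226300 C.
n(e⁻) = Q/F = 226300 / 96500 = 2.345 mol.
4 electrons are transferred per O₂ molecule, so n(O₂) = 2.345 / 4 = 0.5863 mol.
V = n × V_m = 0.5863 × 22.4 = 13.1 L.

13.1 L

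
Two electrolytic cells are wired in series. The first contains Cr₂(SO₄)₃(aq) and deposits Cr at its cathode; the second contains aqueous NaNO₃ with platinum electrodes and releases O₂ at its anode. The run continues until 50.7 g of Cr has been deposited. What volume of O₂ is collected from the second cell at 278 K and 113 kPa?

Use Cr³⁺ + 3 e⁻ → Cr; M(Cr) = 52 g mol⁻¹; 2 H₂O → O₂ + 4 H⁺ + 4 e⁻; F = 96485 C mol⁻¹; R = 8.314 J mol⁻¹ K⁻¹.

n(Cr) = 50.7 / 52 = 0.9750 mol, so n(e⁻) = 3 × 0.9750 = 2.925 mol.
The cells are in series, so the same 2.925 mol of electrons passes through the second cell.
2 H₂O → O₂ + 4 H⁺ + 4 e⁻ — 4 mol e⁻ per mol O₂, so n(O₂) = 2.925/4 = 0.7313 mol.
V = nRT/P = (0.7313 × 8.314 × 278) / (113 × 10³) = 0.0150 m³ = 15.0 L.

15.0 L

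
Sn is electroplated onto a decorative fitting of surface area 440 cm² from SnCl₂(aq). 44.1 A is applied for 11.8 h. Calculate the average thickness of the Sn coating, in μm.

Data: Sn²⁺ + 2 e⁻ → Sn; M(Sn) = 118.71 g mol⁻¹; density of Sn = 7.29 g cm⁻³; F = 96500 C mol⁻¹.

3590 μm

Q = I·t = 44.10 × 42480 = 1873000 C; n(e⁻) = 19.41 mol.
n(Sn) = n(e⁻)/2 = 9.707 mol, so m = 9.707 × 118.71 = 1152 g.
Volume = m/ρ = 1152 / 7.29 = 158.1 cm³.
Thickness = V/A = 158.1 / 440 = 0.359 cm = 3590 μm.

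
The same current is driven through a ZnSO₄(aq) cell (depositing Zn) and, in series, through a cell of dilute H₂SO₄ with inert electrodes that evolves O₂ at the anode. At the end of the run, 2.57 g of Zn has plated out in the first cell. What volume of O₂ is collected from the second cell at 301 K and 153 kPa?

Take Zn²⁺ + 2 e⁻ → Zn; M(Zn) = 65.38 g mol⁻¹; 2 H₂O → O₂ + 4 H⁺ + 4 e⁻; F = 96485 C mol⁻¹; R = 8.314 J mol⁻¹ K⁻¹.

n(Zn) = 2.57 / 65.38 = 0.03931 mol, so n(e⁻) = 2 × 0.03931 = 0.07862 mol.
The cells are in series, so the same 0.07862 mol of electrons passes through the second cell.
2 H₂O → O₂ + 4 H⁺ + 4 e⁻ — 4 mol e⁻ per mol O₂, so n(O₂) = 0.07862/4 = 0.01965 mol.
V = nRT/P = (0.01965 × 8.314 × 301) / (153 × 10³) = 3.21 × 10⁻⁴ m³ = 0.321 L.

0.321 L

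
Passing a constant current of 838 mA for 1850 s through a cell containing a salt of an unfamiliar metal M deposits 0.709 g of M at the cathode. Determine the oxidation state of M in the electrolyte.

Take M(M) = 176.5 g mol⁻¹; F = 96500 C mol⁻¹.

Q = I·t = 0.8380 A × 1850.0 s = 1550 C, so n(e⁻) = 1550/96500 = 0.01607 mol.
n(M) deposited = 0.709 / 176.5 = 0.004017 mol.
Electrons per atom = n(e⁻)/n(M) = 0.01607 / 0.004017 = 4.00 ≈ 4, so the ion is M⁴⁺.

+4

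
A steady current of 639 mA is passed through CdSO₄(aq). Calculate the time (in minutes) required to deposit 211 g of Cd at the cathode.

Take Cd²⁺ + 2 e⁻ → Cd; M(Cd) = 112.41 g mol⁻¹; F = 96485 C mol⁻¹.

n(Cd) = m/M = 211 / 112.41 = 1.877 mol.
Each Cd atom requires 2 electrons, so n(e⁻) = 2 × 1.877 = 3.754 mol.
Q = n(e⁻)·F = 3.754 × 96485 = 362200 C.
t = Q/I = 362200 / 0.6390 A = 566800 s = 9450 min.

9450 min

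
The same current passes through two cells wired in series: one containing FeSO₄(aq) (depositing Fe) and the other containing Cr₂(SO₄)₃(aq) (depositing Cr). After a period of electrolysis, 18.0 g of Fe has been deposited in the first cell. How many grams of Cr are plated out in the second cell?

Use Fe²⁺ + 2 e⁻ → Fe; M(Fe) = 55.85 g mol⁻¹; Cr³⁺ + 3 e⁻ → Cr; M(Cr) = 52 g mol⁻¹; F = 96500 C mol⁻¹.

n(Fe) = 18.0 / 55.85 = 0.3223 mol.
Since Fe²⁺ + 2 e⁻ → Fe, n(e⁻) passed = 2 × 0.3223 = 0.6446 mol.
Cells in series carry the same charge, so the same 0.6446 mol of electrons passes through cell 2.
Cr³⁺ + 3 e⁻ → Cr, so n(Cr) = 0.6446 / 3 = 0.2149 mol.
m(Cr) = 0.2149 × 52 = 11.2 g.

11.2 g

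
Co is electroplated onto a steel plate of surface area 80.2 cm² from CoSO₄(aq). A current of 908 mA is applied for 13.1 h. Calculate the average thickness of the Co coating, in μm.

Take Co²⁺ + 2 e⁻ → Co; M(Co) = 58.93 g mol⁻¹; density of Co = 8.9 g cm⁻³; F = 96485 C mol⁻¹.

183 μm

Q = I·t = 0.9080 × 47160 = 42820 C; n(e⁻) = 0.4438 mol.
n(Co) = n(e⁻)/2 = 0.2219 mol, so m = 0.2219 × 58.93 = 13.08 g.
Volume = m/ρ = 13.08 / 8.9 = 1.469 cm³.
Thickness = V/A = 1.469 / 80.2 = 0.0183 cm = 183 μm.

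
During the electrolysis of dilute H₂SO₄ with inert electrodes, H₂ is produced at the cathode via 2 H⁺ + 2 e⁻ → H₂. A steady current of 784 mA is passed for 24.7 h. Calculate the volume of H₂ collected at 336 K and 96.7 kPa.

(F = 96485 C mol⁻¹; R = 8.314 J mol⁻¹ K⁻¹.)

10.4 L

Q = I·t = 0.7840 A × 88920 s = 69710 C.
n(e⁻) = Q/F = 69710 / 96485 = 0.7225 mol.
2 electrons are transferred per H₂ molecule, so n(H₂) = 0.7225 / 2 = 0.3613 mol.
V = nRT/P = (0.3613 × 8.314 × 336) / (96.7 × 10³ Pa) = 0.0104 m³ = 10.4 L.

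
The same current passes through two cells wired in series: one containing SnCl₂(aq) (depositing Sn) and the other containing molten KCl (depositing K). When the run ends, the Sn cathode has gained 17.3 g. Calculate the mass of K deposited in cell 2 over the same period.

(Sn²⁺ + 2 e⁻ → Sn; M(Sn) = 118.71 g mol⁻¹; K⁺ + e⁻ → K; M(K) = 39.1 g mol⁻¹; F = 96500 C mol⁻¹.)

11.4 g

n(Sn) = 17.3 / 118.71 = 0.1457 mol.
Since Sn²⁺ + 2 e⁻ → Sn, n(e⁻) passed = 2 × 0.1457 = 0.2915 mol.
Cells in series carry the same charge, so the same 0.2915 mol of electrons passes through cell 2.
K⁺ + e⁻ → K, so n(K) = 0.2915 / 1 = 0.2915 mol.
m(K) = 0.2915 × 39.1 = 11.4 g.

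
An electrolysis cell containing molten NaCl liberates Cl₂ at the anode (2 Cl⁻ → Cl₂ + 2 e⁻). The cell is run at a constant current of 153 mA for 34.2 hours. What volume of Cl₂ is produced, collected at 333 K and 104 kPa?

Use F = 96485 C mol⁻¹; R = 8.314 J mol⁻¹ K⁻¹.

2.60 L

Q = I·t = 0.1530 A × 123120 s = 18840 C.
n(e⁻) = Q/F = 18840 / 96485 = 0.1952 mol.
2 electrons are transferred per Cl₂ molecule, so n(Cl₂) = 0.1952 / 2 = 0.09762 mol.
V = nRT/P = (0.09762 × 8.314 × 333) / (104 × 10³ Pa) = 0.00260 m³ = 2.60 L.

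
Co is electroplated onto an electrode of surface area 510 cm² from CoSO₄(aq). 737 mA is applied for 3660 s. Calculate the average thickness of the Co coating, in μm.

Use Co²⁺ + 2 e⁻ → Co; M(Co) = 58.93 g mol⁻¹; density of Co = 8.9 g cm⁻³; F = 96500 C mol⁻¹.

Q = I·t = 0.7370 × 3660.0 = 2697 C; n(e⁻) = 0.02795 mol.
n(Co) = n(e⁻)/2 = 0.01398 mol, so m = 0.01398 × 58.93 = 0.8236 g.
Volume = m/ρ = 0.8236 / 8.9 = 0.09254 cm³.
Thickness = V/A = 0.09254 / 510 = 1.81 × 10⁻⁴ cm = 1.81 μm.

1.81 μm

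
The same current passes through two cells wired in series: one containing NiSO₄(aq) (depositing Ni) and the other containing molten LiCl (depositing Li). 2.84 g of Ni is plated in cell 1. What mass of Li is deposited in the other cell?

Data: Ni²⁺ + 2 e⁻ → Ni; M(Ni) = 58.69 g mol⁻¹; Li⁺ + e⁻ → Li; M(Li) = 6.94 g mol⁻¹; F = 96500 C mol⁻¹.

0.672 g

n(Ni) = 2.84 / 58.69 = 0.04839 mol.
Since Ni²⁺ + 2 e⁻ → Ni, n(e⁻) passed = 2 × 0.04839 = 0.09678 mol.
Cells in series carry the same charge, so the same 0.09678 mol of electrons passes through cell 2.
Li⁺ + e⁻ → Li, so n(Li) = 0.09678 / 1 = 0.09678 mol.
m(Li) = 0.09678 × 6.94 = 0.672 g.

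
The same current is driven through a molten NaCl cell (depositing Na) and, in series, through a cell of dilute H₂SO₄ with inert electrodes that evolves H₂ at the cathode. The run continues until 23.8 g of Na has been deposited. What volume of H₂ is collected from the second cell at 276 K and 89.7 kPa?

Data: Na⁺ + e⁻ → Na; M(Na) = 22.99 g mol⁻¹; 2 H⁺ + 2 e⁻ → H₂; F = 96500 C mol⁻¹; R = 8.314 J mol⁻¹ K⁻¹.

13.2 L

n(Na) = 23.8 / 22.99 = 1.035 mol, so n(e⁻) = 1 × 1.035 = 1.035 mol.
The cells are in series, so the same 1.035 mol of electrons passes through the second cell.
2 H⁺ + 2 e⁻ → H₂ — 2 mol e⁻ per mol H₂, so n(H₂) = 1.035/2 = 0.5176 mol.
V = nRT/P = (0.5176 × 8.314 × 276) / (89.7 × 10³) = 0.0132 m³ = 13.2 L.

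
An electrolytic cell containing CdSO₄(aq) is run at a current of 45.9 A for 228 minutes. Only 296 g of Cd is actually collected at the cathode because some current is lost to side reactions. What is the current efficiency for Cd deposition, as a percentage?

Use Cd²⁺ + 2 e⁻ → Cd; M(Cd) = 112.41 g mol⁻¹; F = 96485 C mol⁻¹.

Q = I·t = 45.90 × 13680 = 627900 C; n(e⁻) = 627900/96485 = 6.508 mol.
Theoretical n(Cd) = n(e⁻)/2 = 3.254 mol, i.e. m_theo = 3.254 × 112.41 = 365.8 g.
Efficiency = m_actual / m_theo = 296 / 365.8 = 80.9 %.

80.9 %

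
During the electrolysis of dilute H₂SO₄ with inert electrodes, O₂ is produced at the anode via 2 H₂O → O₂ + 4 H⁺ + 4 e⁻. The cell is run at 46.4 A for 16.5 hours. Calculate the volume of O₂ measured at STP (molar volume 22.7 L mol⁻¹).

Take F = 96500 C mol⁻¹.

162 L

Q = I·t = 46.40 A × 59400 s = 2756000 C.
n(e⁻) = Q/F = 2756000 / 96500 = 28.56 mol.
4 electrons are transferred per O₂ molecule, so n(O₂) = 28.56 / 4 = 7.140 mol.
V = n × V_m = 7.140 × 22.7 = 162 L.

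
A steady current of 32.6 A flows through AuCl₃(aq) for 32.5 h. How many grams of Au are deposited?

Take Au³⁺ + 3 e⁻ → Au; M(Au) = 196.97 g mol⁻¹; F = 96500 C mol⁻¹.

Q = I·t = 32.60 A × 117000 s = 3814000 C.
n(e⁻) = Q/F = 3814000 / 96500 = 39.53 mol.
Au³⁺ + 3 e⁻ → Au, so n(Au) = n(e⁻)/3 = 13.18 mol.
m = n·M = 13.18 × 196.97 = 2600 g.

2600 g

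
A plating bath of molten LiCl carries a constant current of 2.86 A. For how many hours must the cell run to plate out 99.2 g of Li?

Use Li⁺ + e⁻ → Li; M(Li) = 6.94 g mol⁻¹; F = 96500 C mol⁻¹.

n(Li) = m/M = 99.2 / 6.94 = 14.29 mol.
Each Li atom requires 1 electron, so n(e⁻) = 1 × 14.29 = 14.29 mol.
Q = n(e⁻)·F = 14.29 × 96500 = 1379000 C.
t = Q/I = 1379000 / 2.860 A = 482300 s = 134 h.

134 h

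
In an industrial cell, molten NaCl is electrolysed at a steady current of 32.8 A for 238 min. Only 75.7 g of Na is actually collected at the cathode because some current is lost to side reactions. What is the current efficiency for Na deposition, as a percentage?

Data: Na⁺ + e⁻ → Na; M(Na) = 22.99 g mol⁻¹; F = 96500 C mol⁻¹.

Q = I·t = 32.80 × 14280 = 468400 C; n(e⁻) = 468400/96500 = 4.854 mol.
Theoretical n(Na) = n(e⁻)/1 = 4.854 mol, i.e. m_theo = 4.854 × 22.99 = 111.6 g.
Efficiency = m_actual / m_theo = 75.7 / 111.6 = 67.8 %.

67.8 %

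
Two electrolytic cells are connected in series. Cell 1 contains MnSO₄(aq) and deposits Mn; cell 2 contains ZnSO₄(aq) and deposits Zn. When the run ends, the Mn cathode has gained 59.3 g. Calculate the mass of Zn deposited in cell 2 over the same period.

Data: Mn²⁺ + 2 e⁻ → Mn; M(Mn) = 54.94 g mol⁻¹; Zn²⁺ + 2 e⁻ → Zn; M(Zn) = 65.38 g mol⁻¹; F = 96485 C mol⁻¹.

n(Mn) = 59.3 / 54.94 = 1.079 mol.
Since Mn²⁺ + 2 e⁻ → Mn, n(e⁻) passed = 2 × 1.079 = 2.159 mol.
Cells in series carry the same charge, so the same 2.159 mol of electrons passes through cell 2.
Zn²⁺ + 2 e⁻ → Zn, so n(Zn) = 2.159 / 2 = 1.079 mol.
m(Zn) = 1.079 × 65.38 = 70.6 g.

70.6 g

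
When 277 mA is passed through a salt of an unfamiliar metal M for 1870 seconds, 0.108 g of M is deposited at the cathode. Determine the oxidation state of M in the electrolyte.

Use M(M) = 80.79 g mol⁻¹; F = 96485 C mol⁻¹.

Q = I·t = 0.2770 A × 1870.0 s = 518.0 C, so n(e⁻) = 518.0/96485 = 0.005369 mol.
n(M) deposited = 0.108 / 80.79 = 0.001337 mol.
Electrons per atom = n(e⁻)/n(M) = 0.005369 / 0.001337 = 4.02 ≈ 4, so the ion is M⁴⁺.

+4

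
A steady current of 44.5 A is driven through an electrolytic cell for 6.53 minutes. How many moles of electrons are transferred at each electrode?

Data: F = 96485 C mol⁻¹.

0.181 mol

Q = I·t = 44.50 A × 391.80 s = 17440 C.
n(e⁻) = Q/F = 17440 / 96485 = 0.181 mol.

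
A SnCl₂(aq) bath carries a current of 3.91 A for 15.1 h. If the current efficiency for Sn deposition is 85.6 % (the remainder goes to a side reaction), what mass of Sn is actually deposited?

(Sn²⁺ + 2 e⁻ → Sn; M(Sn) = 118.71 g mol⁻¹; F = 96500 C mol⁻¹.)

Q = I·t = 3.910 × 54360 = 212500 C.
n(e⁻) = 212500/96500 = 2.203 mol; theoretically n(Sn) = 2.203/2 = 1.101 mol, m_theo = 130.7 g.
At 85.6 % efficiency, m_actual = 0.856 × 130.7 = 112 g.

112 g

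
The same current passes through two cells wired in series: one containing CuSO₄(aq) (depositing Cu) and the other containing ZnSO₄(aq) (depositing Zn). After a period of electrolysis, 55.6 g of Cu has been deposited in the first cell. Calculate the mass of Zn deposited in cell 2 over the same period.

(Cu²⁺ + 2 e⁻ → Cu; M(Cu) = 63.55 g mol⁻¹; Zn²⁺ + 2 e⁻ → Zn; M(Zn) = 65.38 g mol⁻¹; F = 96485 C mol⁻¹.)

57.2 g

n(Cu) = 55.6 / 63.55 = 0.8749 mol.
Since Cu²⁺ + 2 e⁻ → Cu, n(e⁻) passed = 2 × 0.8749 = 1.750 mol.
Cells in series carry the same charge, so the same 1.750 mol of electrons passes through cell 2.
Zn²⁺ + 2 e⁻ → Zn, so n(Zn) = 1.750 / 2 = 0.8749 mol.
m(Zn) = 0.8749 × 65.38 = 57.2 g.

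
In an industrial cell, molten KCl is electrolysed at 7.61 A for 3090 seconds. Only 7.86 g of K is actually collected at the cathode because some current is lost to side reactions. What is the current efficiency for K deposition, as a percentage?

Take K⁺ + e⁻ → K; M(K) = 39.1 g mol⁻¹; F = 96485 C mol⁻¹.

Q = I·t = 7.610 × 3090.0 = 23510 C; n(e⁻) = 23510/96485 = 0.2437 mol.
Theoretical n(K) = n(e⁻)/1 = 0.2437 mol, i.e. m_theo = 0.2437 × 39.1 = 9.529 g.
Efficiency = m_actual / m_theo = 7.86 / 9.529 = 82.5 %.

82.5 %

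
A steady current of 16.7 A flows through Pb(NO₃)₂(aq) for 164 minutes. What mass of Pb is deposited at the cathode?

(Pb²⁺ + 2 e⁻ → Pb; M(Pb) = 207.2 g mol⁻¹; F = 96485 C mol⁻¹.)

Q = I·t = 16.70 A × 9840.0 s = 164300 C.
n(e⁻) = Q/F = 164300 / 96485 = 1.703 mol.
Pb²⁺ + 2 e⁻ → Pb, so n(Pb) = n(e⁻)/2 = 0.8516 mol.
m = n·M = 0.8516 × 207.2 = 176 g.

176 g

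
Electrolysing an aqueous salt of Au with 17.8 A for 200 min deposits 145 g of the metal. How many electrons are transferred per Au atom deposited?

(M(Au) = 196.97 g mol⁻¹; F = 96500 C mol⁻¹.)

Q = I·t = 17.80 A × 12000 s = 213600 C, so n(e⁻) = 213600/96500 = 2.213 mol.
n(Au) deposited = 145 / 196.97 = 0.7362 mol.
Electrons per atom = n(e⁻)/n(Au) = 2.213 / 0.7362 = 3.01 ≈ 3, so the ion is Au³⁺.

3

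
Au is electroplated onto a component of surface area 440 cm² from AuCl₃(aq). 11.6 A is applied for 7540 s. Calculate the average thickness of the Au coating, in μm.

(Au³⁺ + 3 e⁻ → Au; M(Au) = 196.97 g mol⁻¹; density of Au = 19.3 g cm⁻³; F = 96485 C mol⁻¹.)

Q = I·t = 11.60 × 7540.0 = 87460 C; n(e⁻) = 0.9065 mol.
n(Au) = n(e⁻)/3 = 0.3022 mol, so m = 0.3022 × 196.97 = 59.52 g.
Volume = m/ρ = 59.52 / 19.3 = 3.084 cm³.
Thickness = V/A = 3.084 / 440 = 0.00701 cm = 70.1 μm.

70.1 μm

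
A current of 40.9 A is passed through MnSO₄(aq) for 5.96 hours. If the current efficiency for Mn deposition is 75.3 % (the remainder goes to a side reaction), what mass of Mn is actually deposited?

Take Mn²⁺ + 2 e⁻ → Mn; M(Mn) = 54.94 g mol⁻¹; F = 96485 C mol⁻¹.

Q = I·t = 40.90 × 21456 = 877600 C.
n(e⁻) = 877600/96485 = 9.095 mol; theoretically n(Mn) = 9.095/2 = 4.548 mol, m_theo = 249.8 g.
At 75.3 % efficiency, m_actual = 0.753 × 249.8 = 188 g.

188 g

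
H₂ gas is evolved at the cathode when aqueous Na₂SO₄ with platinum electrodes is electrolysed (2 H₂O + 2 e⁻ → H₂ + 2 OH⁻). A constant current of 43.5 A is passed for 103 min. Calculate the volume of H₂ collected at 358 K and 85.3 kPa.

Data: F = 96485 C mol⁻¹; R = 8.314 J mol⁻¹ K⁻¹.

48.6 L

Q = I·t = 43.50 A × 6180.0 s = 268800 C.
n(e⁻) = Q/F = 268800 / 96485 = 2.786 mol.
2 electrons are transferred per H₂ molecule, so n(H₂) = 2.786 / 2 = 1.393 mol.
V = nRT/P = (1.393 × 8.314 × 358) / (85.3 × 10³ Pa) = 0.0486 m³ = 48.6 L.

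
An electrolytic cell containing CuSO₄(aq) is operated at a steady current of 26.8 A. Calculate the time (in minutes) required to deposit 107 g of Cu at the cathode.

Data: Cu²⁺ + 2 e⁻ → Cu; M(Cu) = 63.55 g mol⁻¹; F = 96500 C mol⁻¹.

n(Cu) = m/M = 107 / 63.55 = 1.684 mol.
Each Cu atom requires 2 electrons, so n(e⁻) = 2 × 1.684 = 3.367 mol.
Q = n(e⁻)·F = 3.367 × 96500 = 325000 C.
t = Q/I = 325000 / 26.80 A = 12130 s = 202 min.

202 min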